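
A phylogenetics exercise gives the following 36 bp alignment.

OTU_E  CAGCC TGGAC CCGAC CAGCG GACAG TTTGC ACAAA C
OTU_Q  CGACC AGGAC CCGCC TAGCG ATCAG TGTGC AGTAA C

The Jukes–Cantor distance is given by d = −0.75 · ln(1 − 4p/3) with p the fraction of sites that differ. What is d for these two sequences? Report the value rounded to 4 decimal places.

0.3470

Differing sites — 2:A/G; 3:G/A; 6:T/A; 14:A/C; 16:C/T; 21:G/A; 22:A/T; 27:T/G; 32:C/G; 33:A/T.
p = 10/36 = 0.277778.
d = −0.75 · ln(1 − (4/3)·0.277778) = −0.75 · ln(0.629629) = −0.75 · (-0.462625) = 0.3470.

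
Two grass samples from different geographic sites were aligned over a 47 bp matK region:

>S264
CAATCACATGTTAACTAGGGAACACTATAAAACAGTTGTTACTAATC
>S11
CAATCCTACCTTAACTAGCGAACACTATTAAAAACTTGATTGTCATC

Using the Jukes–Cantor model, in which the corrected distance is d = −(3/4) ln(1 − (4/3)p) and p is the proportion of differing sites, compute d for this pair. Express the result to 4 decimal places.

The sequences differ at positions 6 (A/C), 7 (C/T), 9 (T/C), 10 (G/C), 19 (G/C), 29 (A/T), 33 (C/A), 35 (G/C), 39 (T/A), 41 (A/T), 42 (C/G), 44 (A/C).
p = 12/47 = 0.255319.
d = −0.75 · ln(1 − (4/3)·0.255319) = −0.75 · ln(0.659575) = −0.75 · (-0.416160) = 0.3121.

0.3121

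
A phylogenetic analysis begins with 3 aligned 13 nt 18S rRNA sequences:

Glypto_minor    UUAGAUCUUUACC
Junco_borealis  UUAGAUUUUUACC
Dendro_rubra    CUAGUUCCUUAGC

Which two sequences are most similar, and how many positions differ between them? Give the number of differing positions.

Pairwise Hamming distances:
  Glypto_minor vs Junco_borealis: 1
  Glypto_minor vs Dendro_rubra: 4
  Junco_borealis vs Dendro_rubra: 5
The smallest is 1, between Glypto_minor and Junco_borealis.

1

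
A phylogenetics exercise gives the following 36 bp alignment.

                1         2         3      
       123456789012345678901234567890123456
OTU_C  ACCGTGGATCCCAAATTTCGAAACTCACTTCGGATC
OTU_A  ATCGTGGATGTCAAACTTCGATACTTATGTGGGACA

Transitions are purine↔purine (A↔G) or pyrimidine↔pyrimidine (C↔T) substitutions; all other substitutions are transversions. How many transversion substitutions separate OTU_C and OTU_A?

The sequences differ at positions 2 (C/T, transition), 10 (C/G, transversion), 11 (C/T, transition), 16 (T/C, transition), 22 (A/T, transversion), 26 (C/T, transition), 28 (C/T, transition), 29 (T/G, transversion), 31 (C/G, transversion), 35 (T/C, transition), 36 (C/A, transversion).
Of the 11 differences, 6 transitions and 5 transversions, so the answer is 5.

5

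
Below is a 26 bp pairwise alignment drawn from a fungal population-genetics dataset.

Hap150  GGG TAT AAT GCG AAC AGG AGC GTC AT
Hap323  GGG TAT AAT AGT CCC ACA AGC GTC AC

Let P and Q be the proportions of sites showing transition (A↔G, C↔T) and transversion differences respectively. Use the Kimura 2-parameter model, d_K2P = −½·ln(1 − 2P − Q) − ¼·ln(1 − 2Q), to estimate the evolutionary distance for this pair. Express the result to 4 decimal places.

The sequences differ at positions 10 (G/A, transition), 11 (C/G, transversion), 12 (G/T, transversion), 13 (A/C, transversion), 14 (A/C, transversion), 17 (G/C, transversion), 18 (G/A, transition), 26 (T/C, transition).
Of the 8 differences, 3 transitions and 5 transversions over 26 sites: P = 3/26 = 0.115385, Q = 5/26 = 0.192308.
d = −0.5·ln(0.576922) − 0.25·ln(0.615384) = −0.5·(-0.550048) − 0.25·(-0.485509) = 0.3964.

0.3964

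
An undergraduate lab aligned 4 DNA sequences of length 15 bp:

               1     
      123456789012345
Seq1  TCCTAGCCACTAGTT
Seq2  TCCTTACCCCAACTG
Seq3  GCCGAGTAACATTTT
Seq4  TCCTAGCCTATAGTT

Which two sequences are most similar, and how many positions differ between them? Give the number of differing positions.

Pairwise Hamming distances:
  Seq1 vs Seq2: 6
  Seq1 vs Seq3: 7
  Seq1 vs Seq4: 2
  Seq2 vs Seq3: 10
  Seq2 vs Seq4: 7
  Seq3 vs Seq4: 9
The smallest is 2, between Seq1 and Seq4.

2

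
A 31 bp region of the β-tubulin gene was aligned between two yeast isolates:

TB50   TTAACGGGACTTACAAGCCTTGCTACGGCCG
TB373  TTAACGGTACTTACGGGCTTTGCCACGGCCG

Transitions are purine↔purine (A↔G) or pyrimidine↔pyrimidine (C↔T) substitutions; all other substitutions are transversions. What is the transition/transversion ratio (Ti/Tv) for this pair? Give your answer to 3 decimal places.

4.000

Differing sites — 8:G/T (Tv); 15:A/G (Ti); 16:A/G (Ti); 19:C/T (Ti); 24:T/C (Ti).
Of the 5 differences, 4 transitions and 1 transversion, so Ti/Tv = 4/1 = 4.000.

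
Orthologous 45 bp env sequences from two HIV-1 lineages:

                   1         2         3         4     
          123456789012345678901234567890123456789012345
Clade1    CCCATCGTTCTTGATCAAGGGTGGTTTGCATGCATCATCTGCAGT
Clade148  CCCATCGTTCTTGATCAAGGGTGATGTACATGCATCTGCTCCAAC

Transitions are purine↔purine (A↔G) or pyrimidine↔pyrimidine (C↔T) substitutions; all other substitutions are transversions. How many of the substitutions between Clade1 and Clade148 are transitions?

4

Mismatches occur at site 24 (G→A, transition), site 26 (T→G, transversion), site 28 (G→A, transition), site 37 (A→T, transversion), site 38 (T→G, transversion), site 41 (G→C, transversion), site 44 (G→A, transition), site 45 (T→C, transition).
Of the 8 differences, 4 transitions and 4 transversions, so the answer is 4.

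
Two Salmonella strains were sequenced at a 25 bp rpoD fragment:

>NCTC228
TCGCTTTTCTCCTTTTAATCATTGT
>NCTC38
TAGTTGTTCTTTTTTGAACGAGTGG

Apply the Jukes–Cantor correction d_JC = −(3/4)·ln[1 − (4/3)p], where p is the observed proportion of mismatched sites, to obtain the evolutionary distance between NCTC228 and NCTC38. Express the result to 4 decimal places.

Differing sites — 2:C/A; 4:C/T; 6:T/G; 11:C/T; 12:C/T; 16:T/G; 19:T/C; 20:C/G; 22:T/G; 25:T/G.
p = 10/25 = 0.400000.
d = −0.75 · ln(1 − (4/3)·0.400000) = −0.75 · ln(0.466667) = −0.75 · (-0.762139) = 0.5716.

0.5716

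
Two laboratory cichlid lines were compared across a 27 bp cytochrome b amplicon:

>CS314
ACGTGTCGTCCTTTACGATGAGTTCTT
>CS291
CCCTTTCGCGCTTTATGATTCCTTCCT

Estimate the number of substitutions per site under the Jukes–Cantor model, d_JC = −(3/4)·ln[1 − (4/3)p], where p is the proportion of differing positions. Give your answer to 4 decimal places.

The sequences differ at positions 1 (A/C), 3 (G/C), 5 (G/T), 9 (T/C), 10 (C/G), 16 (C/T), 20 (G/T), 21 (A/C), 22 (G/C), 26 (T/C).
p = 10/27 = 0.370370.
d = −0.75 · ln(1 − (4/3)·0.370370) = −0.75 · ln(0.506173) = −0.75 · (-0.680877) = 0.5107.

0.5107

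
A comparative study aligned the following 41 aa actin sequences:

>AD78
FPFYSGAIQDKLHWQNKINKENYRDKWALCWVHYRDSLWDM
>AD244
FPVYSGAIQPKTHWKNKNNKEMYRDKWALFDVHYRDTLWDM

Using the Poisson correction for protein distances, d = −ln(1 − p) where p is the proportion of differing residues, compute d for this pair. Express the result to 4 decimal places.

0.2478

The sequences differ at positions 3 (F/V), 10 (D/P), 12 (L/T), 15 (Q/K), 18 (I/N), 22 (N/M), 30 (C/F), 31 (W/D), 37 (S/T).
p = 9/41 = 0.219512.
d = −ln(1 − 0.219512) = −ln(0.780488) = 0.2478.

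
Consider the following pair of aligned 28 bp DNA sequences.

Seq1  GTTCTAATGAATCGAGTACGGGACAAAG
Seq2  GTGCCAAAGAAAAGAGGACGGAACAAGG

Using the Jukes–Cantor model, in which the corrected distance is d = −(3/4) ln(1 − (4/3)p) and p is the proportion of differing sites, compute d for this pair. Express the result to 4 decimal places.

0.3597

Mismatches occur at site 3 (T↔G), site 5 (T↔C), site 8 (T↔A), site 12 (T↔A), site 13 (C↔A), site 17 (T↔G), site 22 (G↔A), site 27 (A↔G).
p = 8/28 = 0.285714.
d = −0.75 · ln(1 − (4/3)·0.285714) = −0.75 · ln(0.619048) = −0.75 · (-0.479572) = 0.3597.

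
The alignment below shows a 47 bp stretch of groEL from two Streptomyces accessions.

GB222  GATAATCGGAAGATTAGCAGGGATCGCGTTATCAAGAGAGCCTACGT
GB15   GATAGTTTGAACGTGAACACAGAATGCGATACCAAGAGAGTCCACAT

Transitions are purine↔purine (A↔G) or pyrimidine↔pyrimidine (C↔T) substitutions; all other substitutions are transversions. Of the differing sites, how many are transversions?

Differing sites — 5:A/G (Ti); 7:C/T (Ti); 8:G/T (Tv); 12:G/C (Tv); 13:A/G (Ti); 15:T/G (Tv); 17:G/A (Ti); 20:G/C (Tv); 21:G/A (Ti); 24:T/A (Tv); 25:C/T (Ti); 29:T/A (Tv); 32:T/C (Ti); 41:C/T (Ti); 43:T/C (Ti); 46:G/A (Ti).
Of the 16 differences, 10 transitions and 6 transversions, so the answer is 6.

6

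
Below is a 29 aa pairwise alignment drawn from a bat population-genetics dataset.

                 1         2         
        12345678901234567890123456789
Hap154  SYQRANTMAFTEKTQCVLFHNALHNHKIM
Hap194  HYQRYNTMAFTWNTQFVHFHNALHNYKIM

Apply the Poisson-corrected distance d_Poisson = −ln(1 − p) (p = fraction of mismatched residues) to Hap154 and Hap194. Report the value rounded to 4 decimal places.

0.2763

The sequences differ at positions 1 (S/H), 5 (A/Y), 12 (E/W), 13 (K/N), 16 (C/F), 18 (L/H), 26 (H/Y).
p = 7/29 = 0.241379.
d = −ln(1 − 0.241379) = −ln(0.758621) = 0.2763.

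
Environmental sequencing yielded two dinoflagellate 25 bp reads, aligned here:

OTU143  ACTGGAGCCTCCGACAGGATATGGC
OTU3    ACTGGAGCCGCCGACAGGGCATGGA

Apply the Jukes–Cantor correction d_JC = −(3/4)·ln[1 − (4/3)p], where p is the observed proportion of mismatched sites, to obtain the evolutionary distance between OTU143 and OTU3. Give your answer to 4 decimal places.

The sequences differ at positions 10 (T/G), 19 (A/G), 20 (T/C), 25 (C/A).
p = 4/25 = 0.160000.
d = −0.75 · ln(1 − (4/3)·0.160000) = −0.75 · ln(0.786667) = −0.75 · (-0.239950) = 0.1800.

0.1800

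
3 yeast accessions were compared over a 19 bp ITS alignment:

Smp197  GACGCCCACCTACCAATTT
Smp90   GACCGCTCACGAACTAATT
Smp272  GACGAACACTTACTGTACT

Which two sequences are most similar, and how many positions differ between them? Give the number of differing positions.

Pairwise Hamming distances:
  Smp197 vs Smp90: 9
  Smp197 vs Smp272: 8
  Smp90 vs Smp272: 13
The smallest is 8, between Smp197 and Smp272.

8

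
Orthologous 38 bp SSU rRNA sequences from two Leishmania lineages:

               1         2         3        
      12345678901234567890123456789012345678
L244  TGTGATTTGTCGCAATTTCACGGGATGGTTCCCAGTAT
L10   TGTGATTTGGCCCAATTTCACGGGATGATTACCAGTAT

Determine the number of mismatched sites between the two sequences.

4

Differing sites — 10:T/G; 12:G/C; 28:G/A; 31:C/A.
That gives 4 mismatches out of 38 aligned sites, so the Hamming distance is 4.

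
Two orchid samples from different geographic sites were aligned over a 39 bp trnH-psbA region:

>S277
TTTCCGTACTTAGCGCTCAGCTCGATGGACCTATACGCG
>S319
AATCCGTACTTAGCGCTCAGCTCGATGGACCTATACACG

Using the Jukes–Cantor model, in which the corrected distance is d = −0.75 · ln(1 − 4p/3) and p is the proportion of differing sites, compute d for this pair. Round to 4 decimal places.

Differing sites — 1:T/A; 2:T/A; 37:G/A.
p = 3/39 = 0.076923.
d = −0.75 · ln(1 − (4/3)·0.076923) = −0.75 · ln(0.897436) = −0.75 · (-0.108213) = 0.0812.

0.0812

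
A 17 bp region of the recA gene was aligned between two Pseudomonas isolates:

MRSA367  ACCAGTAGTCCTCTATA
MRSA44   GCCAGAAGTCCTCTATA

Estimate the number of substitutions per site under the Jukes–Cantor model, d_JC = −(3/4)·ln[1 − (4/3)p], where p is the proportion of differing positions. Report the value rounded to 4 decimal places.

Differing sites — 1:A/G; 6:T/A.
p = 2/17 = 0.117647.
d = −0.75 · ln(1 − (4/3)·0.117647) = −0.75 · ln(0.843137) = −0.75 · (-0.170626) = 0.1280.

0.1280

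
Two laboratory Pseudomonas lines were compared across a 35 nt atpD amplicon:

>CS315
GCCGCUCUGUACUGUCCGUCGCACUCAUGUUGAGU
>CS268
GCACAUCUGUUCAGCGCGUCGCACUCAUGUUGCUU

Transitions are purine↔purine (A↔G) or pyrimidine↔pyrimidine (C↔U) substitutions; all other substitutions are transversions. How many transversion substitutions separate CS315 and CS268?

8

Differing sites — 3:C/A (Tv); 4:G/C (Tv); 5:C/A (Tv); 11:A/U (Tv); 13:U/A (Tv); 15:U/C (Ti); 16:C/G (Tv); 33:A/C (Tv); 34:G/U (Tv).
Of the 9 differences, 1 transition and 8 transversions, so the answer is 8.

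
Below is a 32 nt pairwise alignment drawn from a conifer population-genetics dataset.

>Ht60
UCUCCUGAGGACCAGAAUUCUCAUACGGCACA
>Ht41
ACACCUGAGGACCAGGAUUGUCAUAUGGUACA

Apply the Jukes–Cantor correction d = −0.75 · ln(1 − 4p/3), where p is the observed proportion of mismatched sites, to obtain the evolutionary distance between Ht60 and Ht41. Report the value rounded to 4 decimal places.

Mismatches occur at site 1 (U→A), site 3 (U→A), site 16 (A→G), site 20 (C→G), site 26 (C→U), site 29 (C→U).
p = 6/32 = 0.187500.
d = −0.75 · ln(1 − (4/3)·0.187500) = −0.75 · ln(0.750000) = −0.75 · (-0.287682) = 0.2158.

0.2158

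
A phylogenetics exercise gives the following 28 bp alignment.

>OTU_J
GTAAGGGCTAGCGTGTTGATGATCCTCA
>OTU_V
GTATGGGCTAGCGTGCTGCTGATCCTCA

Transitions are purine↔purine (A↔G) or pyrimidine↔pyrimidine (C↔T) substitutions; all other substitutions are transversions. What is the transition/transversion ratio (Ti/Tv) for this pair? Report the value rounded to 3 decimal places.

0.500

The sequences differ at positions 4 (A/T, transversion), 16 (T/C, transition), 19 (A/C, transversion).
Of the 3 differences, 1 transition and 2 transversions, so Ti/Tv = 1/2 = 0.500.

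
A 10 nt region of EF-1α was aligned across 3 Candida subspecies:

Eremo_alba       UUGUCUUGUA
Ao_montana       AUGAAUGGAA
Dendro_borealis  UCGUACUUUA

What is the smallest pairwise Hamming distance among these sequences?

4

Pairwise Hamming distances:
  Eremo_alba vs Ao_montana: 5
  Eremo_alba vs Dendro_borealis: 4
  Ao_montana vs Dendro_borealis: 7
The smallest is 4, between Eremo_alba and Dendro_borealis.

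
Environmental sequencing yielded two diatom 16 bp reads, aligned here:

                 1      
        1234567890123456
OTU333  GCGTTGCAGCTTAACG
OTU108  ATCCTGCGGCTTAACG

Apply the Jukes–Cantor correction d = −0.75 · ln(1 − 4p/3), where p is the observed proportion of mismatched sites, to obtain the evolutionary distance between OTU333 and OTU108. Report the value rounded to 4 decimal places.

Mismatches occur at site 1 (G→A), site 2 (C→T), site 3 (G→C), site 4 (T→C), site 8 (A→G).
p = 5/16 = 0.312500.
d = −0.75 · ln(1 − (4/3)·0.312500) = −0.75 · ln(0.583333) = −0.75 · (-0.538997) = 0.4042.

0.4042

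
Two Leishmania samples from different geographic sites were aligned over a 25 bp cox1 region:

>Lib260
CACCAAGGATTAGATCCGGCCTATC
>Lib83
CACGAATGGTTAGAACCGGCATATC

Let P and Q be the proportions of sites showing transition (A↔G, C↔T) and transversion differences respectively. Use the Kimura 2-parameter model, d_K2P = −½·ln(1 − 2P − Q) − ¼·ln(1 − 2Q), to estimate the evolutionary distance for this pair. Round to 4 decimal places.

0.2336

The sequences differ at positions 4 (C/G, transversion), 7 (G/T, transversion), 9 (A/G, transition), 15 (T/A, transversion), 21 (C/A, transversion).
Of the 5 differences, 1 transition and 4 transversions over 25 sites: P = 1/25 = 0.040000, Q = 4/25 = 0.160000.
d = −0.5·ln(0.760000) − 0.25·ln(0.680000) = −0.5·(-0.274437) − 0.25·(-0.385662) = 0.2336.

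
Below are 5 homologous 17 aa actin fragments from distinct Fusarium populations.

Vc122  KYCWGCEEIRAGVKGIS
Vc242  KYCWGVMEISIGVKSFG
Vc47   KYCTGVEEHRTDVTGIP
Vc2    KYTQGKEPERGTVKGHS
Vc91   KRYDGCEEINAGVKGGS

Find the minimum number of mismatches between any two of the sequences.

5

Pairwise Hamming distances:
  Vc122 vs Vc242: 7
  Vc122 vs Vc47: 7
  Vc122 vs Vc2: 8
  Vc122 vs Vc91: 5
  Vc242 vs Vc47: 10
  Vc242 vs Vc2: 12
  Vc242 vs Vc91: 10
  Vc47 vs Vc2: 10
  Vc47 vs Vc91: 11
  Vc2 vs Vc91: 10
The smallest is 5, between Vc122 and Vc91.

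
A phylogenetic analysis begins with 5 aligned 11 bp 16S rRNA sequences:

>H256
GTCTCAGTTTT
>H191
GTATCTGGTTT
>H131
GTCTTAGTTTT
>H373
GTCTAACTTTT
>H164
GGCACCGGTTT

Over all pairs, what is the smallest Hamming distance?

1

Pairwise Hamming distances:
  H256 vs H191: 3
  H256 vs H131: 1
  H256 vs H373: 2
  H256 vs H164: 4
  H191 vs H131: 4
  H191 vs H373: 5
  H191 vs H164: 4
  H131 vs H373: 2
  H131 vs H164: 5
  H373 vs H164: 6
The smallest is 1, between H256 and H131.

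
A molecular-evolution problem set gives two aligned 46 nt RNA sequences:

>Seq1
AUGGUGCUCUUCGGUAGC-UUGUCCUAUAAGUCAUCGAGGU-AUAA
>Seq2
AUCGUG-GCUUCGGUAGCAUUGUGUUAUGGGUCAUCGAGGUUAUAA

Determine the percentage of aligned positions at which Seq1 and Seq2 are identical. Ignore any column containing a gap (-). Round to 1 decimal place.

86.0%

Excluding the 3 gap columns leaves 43 comparable sites.
The sequences differ at positions 3 (G/C), 8 (U/G), 24 (C/G), 25 (C/U), 29 (A/G), 30 (A/G).
37 of the 43 comparable sites match, so the percent identity is 37/43 × 100 = 86.0%.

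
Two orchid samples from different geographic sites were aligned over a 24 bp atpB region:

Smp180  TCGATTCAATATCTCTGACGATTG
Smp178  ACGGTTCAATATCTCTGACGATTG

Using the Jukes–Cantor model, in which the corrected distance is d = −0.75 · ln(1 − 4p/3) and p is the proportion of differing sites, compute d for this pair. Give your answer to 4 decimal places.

Differing sites — 1:T/A; 4:A/G.
p = 2/24 = 0.083333.
d = −0.75 · ln(1 − (4/3)·0.083333) = −0.75 · ln(0.888889) = −0.75 · (-0.117783) = 0.0883.

0.0883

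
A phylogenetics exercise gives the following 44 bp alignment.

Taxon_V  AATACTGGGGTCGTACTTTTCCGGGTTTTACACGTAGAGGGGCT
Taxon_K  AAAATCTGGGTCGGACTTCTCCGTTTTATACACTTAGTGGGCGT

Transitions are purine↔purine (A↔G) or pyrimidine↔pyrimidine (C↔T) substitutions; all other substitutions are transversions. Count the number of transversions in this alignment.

10

Mismatches occur at site 3 (T/A, transversion), site 5 (C/T, transition), site 6 (T/C, transition), site 7 (G/T, transversion), site 14 (T/G, transversion), site 19 (T/C, transition), site 24 (G/T, transversion), site 25 (G/T, transversion), site 28 (T/A, transversion), site 34 (G/T, transversion), site 38 (A/T, transversion), site 42 (G/C, transversion), site 43 (C/G, transversion).
Of the 13 differences, 3 transitions and 10 transversions, so the answer is 10.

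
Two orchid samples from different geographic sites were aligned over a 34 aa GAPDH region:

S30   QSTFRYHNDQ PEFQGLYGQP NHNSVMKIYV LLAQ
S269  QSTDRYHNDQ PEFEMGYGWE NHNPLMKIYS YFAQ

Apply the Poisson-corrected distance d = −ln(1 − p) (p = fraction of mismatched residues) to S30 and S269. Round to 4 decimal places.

Mismatches occur at site 4 (F/D), site 14 (Q/E), site 15 (G/M), site 16 (L/G), site 19 (Q/W), site 20 (P/E), site 24 (S/P), site 25 (V/L), site 30 (V/S), site 31 (L/Y), site 32 (L/F).
p = 11/34 = 0.323529.
d = −ln(1 − 0.323529) = −ln(0.676471) = 0.3909.

0.3909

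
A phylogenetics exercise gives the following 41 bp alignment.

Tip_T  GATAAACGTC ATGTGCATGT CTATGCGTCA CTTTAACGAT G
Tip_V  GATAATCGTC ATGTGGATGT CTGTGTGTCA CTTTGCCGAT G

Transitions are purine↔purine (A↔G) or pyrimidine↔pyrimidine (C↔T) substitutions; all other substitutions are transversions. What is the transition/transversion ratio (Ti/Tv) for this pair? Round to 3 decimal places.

Differing sites — 6:A/T (Tv); 16:C/G (Tv); 23:A/G (Ti); 26:C/T (Ti); 35:A/G (Ti); 36:A/C (Tv).
Of the 6 differences, 3 transitions and 3 transversions, so Ti/Tv = 3/3 = 1.000.

1.000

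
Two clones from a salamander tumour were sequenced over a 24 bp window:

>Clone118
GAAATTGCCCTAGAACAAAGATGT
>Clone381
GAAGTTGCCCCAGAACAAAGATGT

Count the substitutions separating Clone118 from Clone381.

2

The sequences differ at positions 4 (A/G), 11 (T/C).
That gives 2 mismatches out of 24 aligned sites, so the Hamming distance is 2.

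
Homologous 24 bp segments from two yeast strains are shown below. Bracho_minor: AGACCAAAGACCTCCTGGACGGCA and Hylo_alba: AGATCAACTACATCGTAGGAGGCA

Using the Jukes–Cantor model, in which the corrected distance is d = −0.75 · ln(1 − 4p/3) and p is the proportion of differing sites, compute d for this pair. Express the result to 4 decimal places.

0.4408

The sequences differ at positions 4 (C/T), 8 (A/C), 9 (G/T), 12 (C/A), 15 (C/G), 17 (G/A), 19 (A/G), 20 (C/A).
p = 8/24 = 0.333333.
d = −0.75 · ln(1 − (4/3)·0.333333) = −0.75 · ln(0.555556) = −0.75 · (-0.587786) = 0.4408.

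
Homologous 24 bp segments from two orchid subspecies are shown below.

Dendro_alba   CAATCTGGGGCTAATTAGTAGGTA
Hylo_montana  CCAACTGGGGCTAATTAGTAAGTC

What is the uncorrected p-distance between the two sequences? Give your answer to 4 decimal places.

The sequences differ at positions 2 (A/C), 4 (T/A), 21 (G/A), 24 (A/C).
There are 4 differences over 24 sites, so p = 4/24 = 0.1667.

0.1667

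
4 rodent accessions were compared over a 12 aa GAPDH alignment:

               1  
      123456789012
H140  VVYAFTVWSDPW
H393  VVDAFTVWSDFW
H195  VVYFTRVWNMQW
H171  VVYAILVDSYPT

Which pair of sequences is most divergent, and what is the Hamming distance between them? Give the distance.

Pairwise Hamming distances:
  H140 vs H393: 2
  H140 vs H195: 6
  H140 vs H171: 5
  H393 vs H195: 7
  H393 vs H171: 7
  H195 vs H171: 8
The largest is 8, between H195 and H171.

8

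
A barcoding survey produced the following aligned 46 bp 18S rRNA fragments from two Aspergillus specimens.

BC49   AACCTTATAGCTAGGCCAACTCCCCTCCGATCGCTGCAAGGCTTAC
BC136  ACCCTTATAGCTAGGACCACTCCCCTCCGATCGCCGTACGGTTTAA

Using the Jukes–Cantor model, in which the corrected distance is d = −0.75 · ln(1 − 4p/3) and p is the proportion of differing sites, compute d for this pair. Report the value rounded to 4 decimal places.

0.1979

Mismatches occur at site 2 (A→C), site 16 (C→A), site 18 (A→C), site 35 (T→C), site 37 (C→T), site 39 (A→C), site 42 (C→T), site 46 (C→A).
p = 8/46 = 0.173913.
d = −0.75 · ln(1 − (4/3)·0.173913) = −0.75 · ln(0.768116) = −0.75 · (-0.263815) = 0.1979.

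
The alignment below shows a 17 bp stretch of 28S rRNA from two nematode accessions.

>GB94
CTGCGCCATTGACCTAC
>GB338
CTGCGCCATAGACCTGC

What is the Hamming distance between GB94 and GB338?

Mismatches occur at site 10 (T/A), site 16 (A/G).
That gives 2 mismatches out of 17 aligned sites, so the Hamming distance is 2.

2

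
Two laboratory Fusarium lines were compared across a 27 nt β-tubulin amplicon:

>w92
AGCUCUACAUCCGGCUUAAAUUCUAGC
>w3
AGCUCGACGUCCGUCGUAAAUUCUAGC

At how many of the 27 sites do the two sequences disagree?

The sequences differ at positions 6 (U/G), 9 (A/G), 14 (G/U), 16 (U/G).
That gives 4 mismatches out of 27 aligned sites, so the Hamming distance is 4.

4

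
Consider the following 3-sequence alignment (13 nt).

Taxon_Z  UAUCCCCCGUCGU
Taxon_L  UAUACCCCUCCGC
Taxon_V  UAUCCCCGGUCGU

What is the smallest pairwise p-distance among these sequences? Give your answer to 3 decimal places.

0.077

Pairwise Hamming distances:
  Taxon_Z vs Taxon_L: 4
  Taxon_Z vs Taxon_V: 1
  Taxon_L vs Taxon_V: 5
The smallest is 1 mismatch, between Taxon_Z and Taxon_V; p = 1/13 = 0.077.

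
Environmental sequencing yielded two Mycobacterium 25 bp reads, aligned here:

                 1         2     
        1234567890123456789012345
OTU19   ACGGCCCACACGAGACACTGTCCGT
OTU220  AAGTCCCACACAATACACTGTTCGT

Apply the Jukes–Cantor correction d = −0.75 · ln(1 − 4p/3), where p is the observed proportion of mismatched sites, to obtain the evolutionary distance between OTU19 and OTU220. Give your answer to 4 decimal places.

0.2326

The sequences differ at positions 2 (C/A), 4 (G/T), 12 (G/A), 14 (G/T), 22 (C/T).
p = 5/25 = 0.200000.
d = −0.75 · ln(1 − (4/3)·0.200000) = −0.75 · ln(0.733333) = −0.75 · (-0.310155) = 0.2326.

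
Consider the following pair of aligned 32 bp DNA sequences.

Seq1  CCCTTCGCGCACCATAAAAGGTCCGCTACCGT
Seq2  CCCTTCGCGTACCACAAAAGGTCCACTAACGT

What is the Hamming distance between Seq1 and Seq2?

4

The sequences differ at positions 10 (C/T), 15 (T/C), 25 (G/A), 29 (C/A).
That gives 4 mismatches out of 32 aligned sites, so the Hamming distance is 4.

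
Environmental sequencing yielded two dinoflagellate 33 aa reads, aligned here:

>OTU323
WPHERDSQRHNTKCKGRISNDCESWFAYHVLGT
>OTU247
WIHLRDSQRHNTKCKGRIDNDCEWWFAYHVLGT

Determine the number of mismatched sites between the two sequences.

4

Differing sites — 2:P/I; 4:E/L; 19:S/D; 24:S/W.
That gives 4 mismatches out of 33 aligned sites, so the Hamming distance is 4.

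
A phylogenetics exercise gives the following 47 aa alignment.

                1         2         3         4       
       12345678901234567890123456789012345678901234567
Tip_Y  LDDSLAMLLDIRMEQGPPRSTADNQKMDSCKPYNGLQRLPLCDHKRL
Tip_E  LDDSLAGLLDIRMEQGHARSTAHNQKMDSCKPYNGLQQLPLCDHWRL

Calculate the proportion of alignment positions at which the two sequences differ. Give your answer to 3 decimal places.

0.128

Differing sites — 7:M/G; 17:P/H; 18:P/A; 23:D/H; 38:R/Q; 45:K/W.
There are 6 differences over 47 sites, so p = 6/47 = 0.128.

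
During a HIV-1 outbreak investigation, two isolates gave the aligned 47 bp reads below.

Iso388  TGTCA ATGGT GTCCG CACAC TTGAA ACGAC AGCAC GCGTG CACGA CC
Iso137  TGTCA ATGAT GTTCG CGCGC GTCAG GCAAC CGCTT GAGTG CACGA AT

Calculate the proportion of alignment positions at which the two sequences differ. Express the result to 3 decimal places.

0.319

Mismatches occur at site 9 (G/A), site 13 (C/T), site 17 (A/G), site 19 (A/G), site 21 (T/G), site 23 (G/C), site 25 (A/G), site 26 (A/G), site 28 (G/A), site 31 (A/C), site 34 (A/T), site 35 (C/T), site 37 (C/A), site 46 (C/A), site 47 (C/T).
There are 15 differences over 47 sites, so p = 15/47 = 0.319.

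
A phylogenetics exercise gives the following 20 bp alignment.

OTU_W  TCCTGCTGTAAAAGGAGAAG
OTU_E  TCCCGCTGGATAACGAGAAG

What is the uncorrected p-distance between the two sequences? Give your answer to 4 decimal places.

Differing sites — 4:T/C; 9:T/G; 11:A/T; 14:G/C.
There are 4 differences over 20 sites, so p = 4/20 = 0.2000.

0.2000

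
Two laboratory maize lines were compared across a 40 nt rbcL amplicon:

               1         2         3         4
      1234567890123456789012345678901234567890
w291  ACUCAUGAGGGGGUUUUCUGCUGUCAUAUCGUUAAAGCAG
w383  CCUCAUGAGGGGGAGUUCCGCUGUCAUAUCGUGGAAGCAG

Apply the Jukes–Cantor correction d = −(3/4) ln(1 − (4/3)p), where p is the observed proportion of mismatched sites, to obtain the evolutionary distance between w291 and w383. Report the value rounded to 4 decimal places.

Differing sites — 1:A/C; 14:U/A; 15:U/G; 19:U/C; 33:U/G; 34:A/G.
p = 6/40 = 0.150000.
d = −0.75 · ln(1 − (4/3)·0.150000) = −0.75 · ln(0.800000) = −0.75 · (-0.223144) = 0.1674.

0.1674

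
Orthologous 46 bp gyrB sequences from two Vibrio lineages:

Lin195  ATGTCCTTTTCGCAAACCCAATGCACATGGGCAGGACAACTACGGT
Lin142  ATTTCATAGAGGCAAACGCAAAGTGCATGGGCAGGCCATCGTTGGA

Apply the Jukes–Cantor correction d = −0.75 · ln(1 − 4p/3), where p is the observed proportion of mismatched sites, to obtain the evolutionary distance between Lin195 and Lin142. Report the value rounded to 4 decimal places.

Mismatches occur at site 3 (G/T), site 6 (C/A), site 8 (T/A), site 9 (T/G), site 10 (T/A), site 11 (C/G), site 18 (C/G), site 22 (T/A), site 24 (C/T), site 25 (A/G), site 36 (A/C), site 39 (A/T), site 41 (T/G), site 42 (A/T), site 43 (C/T), site 46 (T/A).
p = 16/46 = 0.347826.
d = −0.75 · ln(1 − (4/3)·0.347826) = −0.75 · ln(0.536232) = −0.75 · (-0.623188) = 0.4674.

0.4674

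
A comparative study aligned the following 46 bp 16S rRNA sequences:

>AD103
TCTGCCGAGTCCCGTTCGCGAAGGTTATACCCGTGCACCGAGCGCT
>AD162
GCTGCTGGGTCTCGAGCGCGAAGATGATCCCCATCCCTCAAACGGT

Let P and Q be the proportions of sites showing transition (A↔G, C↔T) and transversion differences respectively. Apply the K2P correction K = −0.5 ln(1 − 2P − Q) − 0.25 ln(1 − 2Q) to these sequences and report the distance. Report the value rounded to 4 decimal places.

The sequences differ at positions 1 (T/G, transversion), 6 (C/T, transition), 8 (A/G, transition), 12 (C/T, transition), 15 (T/A, transversion), 16 (T/G, transversion), 24 (G/A, transition), 26 (T/G, transversion), 29 (A/C, transversion), 33 (G/A, transition), 35 (G/C, transversion), 37 (A/C, transversion), 38 (C/T, transition), 40 (G/A, transition), 42 (G/A, transition), 45 (C/G, transversion).
Of the 16 differences, 8 transitions and 8 transversions over 46 sites: P = 8/46 = 0.173913, Q = 8/46 = 0.173913.
d = −0.5·ln(0.478261) − 0.25·ln(0.652174) = −0.5·(-0.737599) − 0.25·(-0.427444) = 0.4757.

0.4757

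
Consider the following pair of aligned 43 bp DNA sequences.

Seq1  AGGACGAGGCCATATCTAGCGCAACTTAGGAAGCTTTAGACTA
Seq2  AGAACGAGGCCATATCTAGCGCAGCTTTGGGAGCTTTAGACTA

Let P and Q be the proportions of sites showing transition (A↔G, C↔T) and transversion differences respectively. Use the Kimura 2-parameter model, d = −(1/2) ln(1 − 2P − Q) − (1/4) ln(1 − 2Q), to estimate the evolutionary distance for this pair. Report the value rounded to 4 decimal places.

Mismatches occur at site 3 (G→A, transition), site 24 (A→G, transition), site 28 (A→T, transversion), site 31 (A→G, transition).
Of the 4 differences, 3 transitions and 1 transversion over 43 sites: P = 3/43 = 0.069767, Q = 1/43 = 0.023256.
d = −0.5·ln(0.837210) − 0.25·ln(0.953488) = −0.5·(-0.177680) − 0.25·(-0.047628) = 0.1007.

0.1007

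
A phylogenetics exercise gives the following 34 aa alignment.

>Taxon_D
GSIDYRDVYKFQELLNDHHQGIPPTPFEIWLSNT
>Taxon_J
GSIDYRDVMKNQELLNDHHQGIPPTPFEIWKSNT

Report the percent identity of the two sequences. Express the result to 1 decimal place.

The sequences differ at positions 9 (Y/M), 11 (F/N), 31 (L/K).
31 of the 34 sites match, so the percent identity is 31/34 × 100 = 91.2%.

91.2%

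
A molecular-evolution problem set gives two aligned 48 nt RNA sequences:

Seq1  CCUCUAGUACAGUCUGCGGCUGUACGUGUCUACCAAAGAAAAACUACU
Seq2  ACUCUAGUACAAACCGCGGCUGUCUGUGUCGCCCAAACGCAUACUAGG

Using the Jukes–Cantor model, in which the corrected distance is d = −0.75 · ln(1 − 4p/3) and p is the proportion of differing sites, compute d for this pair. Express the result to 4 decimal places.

The sequences differ at positions 1 (C/A), 12 (G/A), 13 (U/A), 15 (U/C), 24 (A/C), 25 (C/U), 31 (U/G), 32 (A/C), 38 (G/C), 39 (A/G), 40 (A/C), 42 (A/U), 47 (C/G), 48 (U/G).
p = 14/48 = 0.291667.
d = −0.75 · ln(1 − (4/3)·0.291667) = −0.75 · ln(0.611111) = −0.75 · (-0.492477) = 0.3694.

0.3694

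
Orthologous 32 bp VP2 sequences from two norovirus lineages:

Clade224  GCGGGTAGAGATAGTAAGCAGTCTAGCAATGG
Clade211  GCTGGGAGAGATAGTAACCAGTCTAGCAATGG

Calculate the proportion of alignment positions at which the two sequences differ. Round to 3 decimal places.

Differing sites — 3:G/T; 6:T/G; 18:G/C.
There are 3 differences over 32 sites, so p = 3/32 = 0.094.

0.094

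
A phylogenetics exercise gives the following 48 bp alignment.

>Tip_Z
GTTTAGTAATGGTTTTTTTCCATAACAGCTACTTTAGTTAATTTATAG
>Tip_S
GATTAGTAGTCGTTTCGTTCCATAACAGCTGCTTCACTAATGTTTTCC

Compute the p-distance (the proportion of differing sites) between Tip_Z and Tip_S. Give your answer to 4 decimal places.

0.2917

The sequences differ at positions 2 (T/A), 9 (A/G), 11 (G/C), 16 (T/C), 17 (T/G), 31 (A/G), 35 (T/C), 37 (G/C), 39 (T/A), 41 (A/T), 42 (T/G), 45 (A/T), 47 (A/C), 48 (G/C).
There are 14 differences over 48 sites, so p = 14/48 = 0.2917.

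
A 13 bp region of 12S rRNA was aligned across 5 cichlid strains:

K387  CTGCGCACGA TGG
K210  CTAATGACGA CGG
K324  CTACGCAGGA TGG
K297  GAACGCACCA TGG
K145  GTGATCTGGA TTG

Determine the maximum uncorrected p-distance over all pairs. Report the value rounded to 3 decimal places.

Pairwise Hamming distances:
  K387 vs K210: 5
  K387 vs K324: 2
  K387 vs K297: 4
  K387 vs K145: 6
  K210 vs K324: 5
  K210 vs K297: 7
  K210 vs K145: 7
  K324 vs K297: 4
  K324 vs K145: 6
  K297 vs K145: 8
The largest is 8 mismatches, between K297 and K145; p = 8/13 = 0.615.

0.615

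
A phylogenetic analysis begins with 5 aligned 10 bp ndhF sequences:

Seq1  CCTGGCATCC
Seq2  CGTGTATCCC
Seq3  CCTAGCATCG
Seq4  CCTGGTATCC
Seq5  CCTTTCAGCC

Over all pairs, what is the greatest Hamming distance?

Pairwise Hamming distances:
  Seq1 vs Seq2: 5
  Seq1 vs Seq3: 2
  Seq1 vs Seq4: 1
  Seq1 vs Seq5: 3
  Seq2 vs Seq3: 7
  Seq2 vs Seq4: 5
  Seq2 vs Seq5: 5
  Seq3 vs Seq4: 3
  Seq3 vs Seq5: 4
  Seq4 vs Seq5: 4
The largest is 7, between Seq2 and Seq3.

7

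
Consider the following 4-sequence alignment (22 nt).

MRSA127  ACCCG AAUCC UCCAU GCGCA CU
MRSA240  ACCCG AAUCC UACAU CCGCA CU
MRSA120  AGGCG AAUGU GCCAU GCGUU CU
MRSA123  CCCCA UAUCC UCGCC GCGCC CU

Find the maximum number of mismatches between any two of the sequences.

Pairwise Hamming distances:
  MRSA127 vs MRSA240: 2
  MRSA127 vs MRSA120: 7
  MRSA127 vs MRSA123: 7
  MRSA240 vs MRSA120: 9
  MRSA240 vs MRSA123: 9
  MRSA120 vs MRSA123: 13
The largest is 13, between MRSA120 and MRSA123.

13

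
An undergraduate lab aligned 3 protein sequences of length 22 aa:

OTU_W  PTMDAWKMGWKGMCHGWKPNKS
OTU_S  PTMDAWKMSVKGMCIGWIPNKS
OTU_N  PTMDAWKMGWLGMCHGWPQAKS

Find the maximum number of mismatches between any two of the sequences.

7

Pairwise Hamming distances:
  OTU_W vs OTU_S: 4
  OTU_W vs OTU_N: 4
  OTU_S vs OTU_N: 7
The largest is 7, between OTU_S and OTU_N.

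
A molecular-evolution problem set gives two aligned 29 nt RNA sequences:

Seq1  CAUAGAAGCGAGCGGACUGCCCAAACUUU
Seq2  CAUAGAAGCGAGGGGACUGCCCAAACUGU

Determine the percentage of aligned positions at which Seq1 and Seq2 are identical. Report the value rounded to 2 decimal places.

The sequences differ at positions 13 (C/G), 28 (U/G).
27 of the 29 sites match, so the percent identity is 27/29 × 100 = 93.10%.

93.10%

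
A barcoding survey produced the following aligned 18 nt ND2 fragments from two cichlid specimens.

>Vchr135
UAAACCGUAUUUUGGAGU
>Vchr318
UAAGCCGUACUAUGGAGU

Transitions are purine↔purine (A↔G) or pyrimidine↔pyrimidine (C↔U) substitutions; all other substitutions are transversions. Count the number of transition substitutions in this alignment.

2

The sequences differ at positions 4 (A/G, transition), 10 (U/C, transition), 12 (U/A, transversion).
Of the 3 differences, 2 transitions and 1 transversion, so the answer is 2.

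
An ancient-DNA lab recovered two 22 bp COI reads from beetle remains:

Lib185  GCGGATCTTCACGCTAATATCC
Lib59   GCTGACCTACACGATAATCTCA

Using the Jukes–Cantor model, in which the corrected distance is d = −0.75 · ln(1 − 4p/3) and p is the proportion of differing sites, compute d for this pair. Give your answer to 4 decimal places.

The sequences differ at positions 3 (G/T), 6 (T/C), 9 (T/A), 14 (C/A), 19 (A/C), 22 (C/A).
p = 6/22 = 0.272727.
d = −0.75 · ln(1 − (4/3)·0.272727) = −0.75 · ln(0.636364) = −0.75 · (-0.451985) = 0.3390.

0.3390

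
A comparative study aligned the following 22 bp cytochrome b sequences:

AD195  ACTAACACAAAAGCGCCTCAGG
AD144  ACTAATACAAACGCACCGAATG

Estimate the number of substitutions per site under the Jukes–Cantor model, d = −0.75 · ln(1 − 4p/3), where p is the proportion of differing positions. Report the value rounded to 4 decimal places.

0.3390

Mismatches occur at site 6 (C→T), site 12 (A→C), site 15 (G→A), site 18 (T→G), site 19 (C→A), site 21 (G→T).
p = 6/22 = 0.272727.
d = −0.75 · ln(1 − (4/3)·0.272727) = −0.75 · ln(0.636364) = −0.75 · (-0.451985) = 0.3390.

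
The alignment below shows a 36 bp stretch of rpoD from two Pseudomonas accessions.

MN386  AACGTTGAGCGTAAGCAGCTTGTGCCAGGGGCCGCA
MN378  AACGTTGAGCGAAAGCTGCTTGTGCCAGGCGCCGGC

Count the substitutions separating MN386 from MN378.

The sequences differ at positions 12 (T/A), 17 (A/T), 30 (G/C), 35 (C/G), 36 (A/C).
That gives 5 mismatches out of 36 aligned sites, so the Hamming distance is 5.

5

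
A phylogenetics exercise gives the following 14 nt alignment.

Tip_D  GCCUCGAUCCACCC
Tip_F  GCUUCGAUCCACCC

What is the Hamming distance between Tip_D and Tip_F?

1

Differing sites — 3:C/U.
That gives 1 mismatch out of 14 aligned sites, so the Hamming distance is 1.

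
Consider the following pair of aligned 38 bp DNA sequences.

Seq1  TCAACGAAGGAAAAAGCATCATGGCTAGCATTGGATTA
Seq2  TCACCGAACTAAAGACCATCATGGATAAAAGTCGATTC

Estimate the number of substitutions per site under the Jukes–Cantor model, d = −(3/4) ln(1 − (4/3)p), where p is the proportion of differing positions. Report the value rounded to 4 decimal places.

0.3658

Mismatches occur at site 4 (A/C), site 9 (G/C), site 10 (G/T), site 14 (A/G), site 16 (G/C), site 25 (C/A), site 28 (G/A), site 29 (C/A), site 31 (T/G), site 33 (G/C), site 38 (A/C).
p = 11/38 = 0.289474.
d = −0.75 · ln(1 − (4/3)·0.289474) = −0.75 · ln(0.614035) = −0.75 · (-0.487703) = 0.3658.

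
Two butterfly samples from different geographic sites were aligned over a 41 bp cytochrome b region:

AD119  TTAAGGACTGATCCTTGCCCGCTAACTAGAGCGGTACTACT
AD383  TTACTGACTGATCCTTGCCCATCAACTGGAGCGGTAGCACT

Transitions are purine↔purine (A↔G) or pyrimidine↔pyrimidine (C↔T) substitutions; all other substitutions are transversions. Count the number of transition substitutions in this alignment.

5

Mismatches occur at site 4 (A→C, transversion), site 5 (G→T, transversion), site 21 (G→A, transition), site 22 (C→T, transition), site 23 (T→C, transition), site 28 (A→G, transition), site 37 (C→G, transversion), site 38 (T→C, transition).
Of the 8 differences, 5 transitions and 3 transversions, so the answer is 5.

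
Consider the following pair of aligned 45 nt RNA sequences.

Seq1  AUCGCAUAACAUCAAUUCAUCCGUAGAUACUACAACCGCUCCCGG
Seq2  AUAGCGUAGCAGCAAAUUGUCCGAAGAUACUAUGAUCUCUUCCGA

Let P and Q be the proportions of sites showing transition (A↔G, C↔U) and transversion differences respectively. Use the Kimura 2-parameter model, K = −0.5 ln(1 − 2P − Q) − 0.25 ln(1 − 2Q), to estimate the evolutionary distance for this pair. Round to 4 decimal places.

Differing sites — 3:C/A (Tv); 6:A/G (Ti); 9:A/G (Ti); 12:U/G (Tv); 16:U/A (Tv); 18:C/U (Ti); 19:A/G (Ti); 24:U/A (Tv); 33:C/U (Ti); 34:A/G (Ti); 36:C/U (Ti); 38:G/U (Tv); 41:C/U (Ti); 45:G/A (Ti).
Of the 14 differences, 9 transitions and 5 transversions over 45 sites: P = 9/45 = 0.200000, Q = 5/45 = 0.111111.
d = −0.5·ln(0.488889) − 0.25·ln(0.777778) = −0.5·(-0.715620) − 0.25·(-0.251314) = 0.4206.

0.4206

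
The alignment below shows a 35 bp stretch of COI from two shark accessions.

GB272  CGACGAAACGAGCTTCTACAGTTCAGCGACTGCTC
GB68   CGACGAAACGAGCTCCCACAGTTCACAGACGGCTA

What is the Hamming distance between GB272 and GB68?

6

Differing sites — 15:T/C; 17:T/C; 26:G/C; 27:C/A; 31:T/G; 35:C/A.
That gives 6 mismatches out of 35 aligned sites, so the Hamming distance is 6.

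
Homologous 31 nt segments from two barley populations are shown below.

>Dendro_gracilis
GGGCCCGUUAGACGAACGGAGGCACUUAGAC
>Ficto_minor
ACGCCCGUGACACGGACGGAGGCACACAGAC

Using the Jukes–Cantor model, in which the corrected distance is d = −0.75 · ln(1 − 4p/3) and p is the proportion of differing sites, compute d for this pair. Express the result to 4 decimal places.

The sequences differ at positions 1 (G/A), 2 (G/C), 9 (U/G), 11 (G/C), 15 (A/G), 26 (U/A), 27 (U/C).
p = 7/31 = 0.225806.
d = −0.75 · ln(1 − (4/3)·0.225806) = −0.75 · ln(0.698925) = −0.75 · (-0.358212) = 0.2687.

0.2687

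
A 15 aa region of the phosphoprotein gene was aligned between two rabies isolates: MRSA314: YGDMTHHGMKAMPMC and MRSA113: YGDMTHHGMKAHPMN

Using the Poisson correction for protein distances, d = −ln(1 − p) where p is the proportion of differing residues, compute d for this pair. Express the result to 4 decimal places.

The sequences differ at positions 12 (M/H), 15 (C/N).
p = 2/15 = 0.133333.
d = −ln(1 − 0.133333) = −ln(0.866667) = 0.1431.

0.1431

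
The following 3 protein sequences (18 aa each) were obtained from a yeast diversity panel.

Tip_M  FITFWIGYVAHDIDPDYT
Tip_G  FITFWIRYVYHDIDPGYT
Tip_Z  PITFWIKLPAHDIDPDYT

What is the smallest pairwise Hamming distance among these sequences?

Pairwise Hamming distances:
  Tip_M vs Tip_G: 3
  Tip_M vs Tip_Z: 4
  Tip_G vs Tip_Z: 6
The smallest is 3, between Tip_M and Tip_G.

3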